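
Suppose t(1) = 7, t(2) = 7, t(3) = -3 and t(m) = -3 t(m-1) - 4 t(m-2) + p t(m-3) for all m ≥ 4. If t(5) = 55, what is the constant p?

t(4) = -19 + 7p
t(5) = 69 - 14p
So 69 - 14p = 55, giving p = 1.

1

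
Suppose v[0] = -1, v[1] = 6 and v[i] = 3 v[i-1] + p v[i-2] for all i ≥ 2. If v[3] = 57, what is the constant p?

1

v[2] = 18 - p
v[3] = 54 + 3p
So 54 + 3p = 57, giving p = 1.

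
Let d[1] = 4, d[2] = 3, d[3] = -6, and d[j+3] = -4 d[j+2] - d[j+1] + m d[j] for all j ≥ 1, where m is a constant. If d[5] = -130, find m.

4

d[4] = 21 + 4m
d[5] = -78 - 13m
So -78 - 13m = -130, giving m = 4.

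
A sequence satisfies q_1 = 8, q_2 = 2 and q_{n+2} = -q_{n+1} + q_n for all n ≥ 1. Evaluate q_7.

q_3 = -2 + 8 = 6
q_4 = -6 + 2 = -4
q_5 = -(-4) + 6 = 10
q_6 = -10 + (-4) = -14
q_7 = -(-14) + 10 = 24

24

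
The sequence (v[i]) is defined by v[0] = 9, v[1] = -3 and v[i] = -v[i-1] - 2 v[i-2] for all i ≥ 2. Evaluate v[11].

-267

v[2] = -(-3) - 2·9 = -15
v[3] = -(-15) - 2·(-3) = 21
v[4] = -21 - 2·(-15) = 9
v[5] = -9 - 2·21 = -51
v[6] = -(-51) - 2·9 = 33
v[7] = -33 - 2·(-51) = 69
v[8] = -69 - 2·33 = -135
v[9] = -(-135) - 2·69 = -3
v[10] = -(-3) - 2·(-135) = 273
v[11] = -273 - 2·(-3) = -267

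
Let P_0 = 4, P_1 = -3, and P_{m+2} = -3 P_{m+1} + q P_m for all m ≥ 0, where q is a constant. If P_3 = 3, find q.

-2

P_2 = 9 + 4q
P_3 = -27 - 15q
So -27 - 15q = 3, giving q = -2.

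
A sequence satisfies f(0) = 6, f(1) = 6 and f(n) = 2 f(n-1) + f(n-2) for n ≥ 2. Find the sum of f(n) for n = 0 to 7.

2448

f(2) = 2*6 + 6 = 18
f(3) = 2*18 + 6 = 42
f(4) = 2*42 + 18 = 102
f(5) = 2*102 + 42 = 246
f(6) = 2*246 + 102 = 594
f(7) = 2*594 + 246 = 1434
Sum = 6 + 6 + 18 + 42 + 102 + 246 + 594 + 1434 = 2448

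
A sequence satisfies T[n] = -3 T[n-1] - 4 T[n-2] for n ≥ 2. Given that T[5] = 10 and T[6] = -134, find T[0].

Rearranging, T[n-2] = (T[n] + 3 T[n-1]) / -4.
T[4] = (-134 + 3*10) / -4 = -104/-4 = 26
T[3] = (10 + 3*26) / -4 = 88/-4 = -22
T[2] = (26 + 3*(-22)) / -4 = -40/-4 = 10
T[1] = (-22 + 3*10) / -4 = 8/-4 = -2
T[0] = (10 + 3*(-2)) / -4 = 4/-4 = -1

-1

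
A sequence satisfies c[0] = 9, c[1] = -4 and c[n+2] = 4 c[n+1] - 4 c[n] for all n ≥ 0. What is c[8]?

-20224

c[2] = 4*(-4) - 4*9 = -52
c[3] = 4*(-52) - 4*(-4) = -192
c[4] = 4*(-192) - 4*(-52) = -560
c[5] = 4*(-560) - 4*(-192) = -1472
c[6] = 4*(-1472) - 4*(-560) = -3648
c[7] = 4*(-3648) - 4*(-1472) = -8704
c[8] = 4*(-8704) - 4*(-3648) = -20224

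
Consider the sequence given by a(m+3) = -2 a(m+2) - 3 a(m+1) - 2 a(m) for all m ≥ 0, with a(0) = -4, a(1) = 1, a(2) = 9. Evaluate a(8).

a(3) = -2(9) - 3(1) - 2(-4) = -13
a(4) = -2(-13) - 3(9) - 2(1) = -3
a(5) = -2(-3) - 3(-13) - 2(9) = 27
a(6) = -2(27) - 3(-3) - 2(-13) = -19
a(7) = -2(-19) - 3(27) - 2(-3) = -37
a(8) = -2(-37) - 3(-19) - 2(27) = 77

77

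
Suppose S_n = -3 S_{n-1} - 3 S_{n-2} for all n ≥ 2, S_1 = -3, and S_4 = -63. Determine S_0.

5

Let S_0 = z.
S_2 = 9 - 3z
S_3 = -18 + 9z
S_4 = 27 - 18z
So 27 - 18z = -63, giving z = 5.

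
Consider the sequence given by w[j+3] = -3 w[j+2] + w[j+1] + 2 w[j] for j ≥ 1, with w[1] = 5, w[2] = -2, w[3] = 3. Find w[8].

-6

w[4] = -3·3 + (-2) + 2·5 = -1
w[5] = -3·(-1) + 3 + 2·(-2) = 2
w[6] = -3·2 + (-1) + 2·3 = -1
w[7] = -3·(-1) + 2 + 2·(-1) = 3
w[8] = -3·3 + (-1) + 2·2 = -6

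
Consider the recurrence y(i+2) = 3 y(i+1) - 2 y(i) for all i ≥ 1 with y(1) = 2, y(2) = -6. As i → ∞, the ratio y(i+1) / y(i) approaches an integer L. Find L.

2

The characteristic equation is r^2 - 3r + 2 = 0, which factors as (r - 2)(r - 1) = 0.
So the roots are 2 and 1. Since |2| > |1| and the coefficient of 2^i is non-zero, the ratio tends to 2.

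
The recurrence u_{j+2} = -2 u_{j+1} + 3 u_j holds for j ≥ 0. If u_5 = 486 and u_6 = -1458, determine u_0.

Rearranging, u_{j-2} = (u_j + 2 u_{j-1}) / 3.
u_4 = (-1458 + 2*486) / 3 = -486/3 = -162
u_3 = (486 + 2*(-162)) / 3 = 162/3 = 54
u_2 = (-162 + 2*54) / 3 = -54/3 = -18
u_1 = (54 + 2*(-18)) / 3 = 18/3 = 6
u_0 = (-18 + 2*6) / 3 = -6/3 = -2

-2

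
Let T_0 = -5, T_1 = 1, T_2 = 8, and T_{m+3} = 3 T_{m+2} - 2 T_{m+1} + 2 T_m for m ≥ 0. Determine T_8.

978

T_3 = 3*8 - 2*1 + 2*(-5) = 12
T_4 = 3*12 - 2*8 + 2*1 = 22
T_5 = 3*22 - 2*12 + 2*8 = 58
T_6 = 3*58 - 2*22 + 2*12 = 154
T_7 = 3*154 - 2*58 + 2*22 = 390
T_8 = 3*390 - 2*154 + 2*58 = 978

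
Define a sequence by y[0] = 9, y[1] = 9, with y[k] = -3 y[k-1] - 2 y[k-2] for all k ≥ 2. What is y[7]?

2277

y[2] = -3(9) - 2(9) = -45
y[3] = -3(-45) - 2(9) = 117
y[4] = -3(117) - 2(-45) = -261
y[5] = -3(-261) - 2(117) = 549
y[6] = -3(549) - 2(-261) = -1125
y[7] = -3(-1125) - 2(549) = 2277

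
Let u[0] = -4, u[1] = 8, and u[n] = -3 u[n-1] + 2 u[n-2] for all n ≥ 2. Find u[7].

u[2] = -3*8 + 2*(-4) = -32
u[3] = -3*(-32) + 2*8 = 112
u[4] = -3*112 + 2*(-32) = -400
u[5] = -3*(-400) + 2*112 = 1424
u[6] = -3*1424 + 2*(-400) = -5072
u[7] = -3*(-5072) + 2*1424 = 18064

18064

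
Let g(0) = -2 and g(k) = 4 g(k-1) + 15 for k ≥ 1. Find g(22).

52776558133243

The fixed point is 15/(1 - 4) = -5, so g(k) + 5 = 4(g(k-1) + 5).
Hence g(k) = 3·4^k - 5.
g(22) = 3·4^{22} - 5 = 3·17592186044416 - 5 = 52776558133243.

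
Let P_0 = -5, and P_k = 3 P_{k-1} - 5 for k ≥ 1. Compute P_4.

P_1 = 3*(-5) - 5 = -20
P_2 = 3*(-20) - 5 = -65
P_3 = 3*(-65) - 5 = -200
P_4 = 3*(-200) - 5 = -605

-605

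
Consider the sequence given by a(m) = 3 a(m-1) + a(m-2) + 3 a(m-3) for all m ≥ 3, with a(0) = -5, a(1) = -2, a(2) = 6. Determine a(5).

a(3) = 3(6) + (-2) + 3(-5) = 1
a(4) = 3(1) + 6 + 3(-2) = 3
a(5) = 3(3) + 1 + 3(6) = 28

28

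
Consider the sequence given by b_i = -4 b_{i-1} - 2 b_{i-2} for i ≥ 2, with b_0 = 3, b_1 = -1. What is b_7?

b_2 = -4(-1) - 2(3) = -2
b_3 = -4(-2) - 2(-1) = 10
b_4 = -4(10) - 2(-2) = -36
b_5 = -4(-36) - 2(10) = 124
b_6 = -4(124) - 2(-36) = -424
b_7 = -4(-424) - 2(124) = 1448

1448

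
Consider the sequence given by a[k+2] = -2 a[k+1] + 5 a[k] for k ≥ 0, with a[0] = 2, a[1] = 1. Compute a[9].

a[2] = -2*1 + 5*2 = 8
a[3] = -2*8 + 5*1 = -11
a[4] = -2*(-11) + 5*8 = 62
a[5] = -2*62 + 5*(-11) = -179
a[6] = -2*(-179) + 5*62 = 668
a[7] = -2*668 + 5*(-179) = -2231
a[8] = -2*(-2231) + 5*668 = 7802
a[9] = -2*7802 + 5*(-2231) = -26759

-26759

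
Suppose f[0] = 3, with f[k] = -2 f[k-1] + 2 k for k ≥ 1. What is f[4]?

f[1] = -2·3 + 2 = -4
f[2] = -2·(-4) + 4 = 12
f[3] = -2·12 + 6 = -18
f[4] = -2·(-18) + 8 = 44

44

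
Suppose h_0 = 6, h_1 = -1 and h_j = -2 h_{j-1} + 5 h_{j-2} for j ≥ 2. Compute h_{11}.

h_2 = -2(-1) + 5(6) = 32
h_3 = -2(32) + 5(-1) = -69
h_4 = -2(-69) + 5(32) = 298
h_5 = -2(298) + 5(-69) = -941
h_6 = -2(-941) + 5(298) = 3372
h_7 = -2(3372) + 5(-941) = -11449
h_8 = -2(-11449) + 5(3372) = 39758
h_9 = -2(39758) + 5(-11449) = -136761
h_{10} = -2(-136761) + 5(39758) = 472312
h_{11} = -2(472312) + 5(-136761) = -1628429

-1628429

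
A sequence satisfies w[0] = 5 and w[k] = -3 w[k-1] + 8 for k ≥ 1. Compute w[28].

68630377364885

The fixed point is 8/(1 + 3) = 2, so w[k] - 2 = -3(w[k-1] - 2).
Hence w[k] = 3·(-3)^k + 2.
w[28] = 3·(-3)^{28} + 2 = 3·22876792454961 + 2 = 68630377364885.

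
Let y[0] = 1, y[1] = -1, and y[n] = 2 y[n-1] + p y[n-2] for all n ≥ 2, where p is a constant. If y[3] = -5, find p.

y[2] = -2 + p
y[3] = -4 + p
So -4 + p = -5, giving p = -1.

-1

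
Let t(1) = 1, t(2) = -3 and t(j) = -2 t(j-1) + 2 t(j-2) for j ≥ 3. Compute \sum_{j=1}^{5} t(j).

44

t(3) = -2·(-3) + 2·1 = 8
t(4) = -2·8 + 2·(-3) = -22
t(5) = -2·(-22) + 2·8 = 60
Sum = 1 + (-3) + 8 + (-22) + 60 = 44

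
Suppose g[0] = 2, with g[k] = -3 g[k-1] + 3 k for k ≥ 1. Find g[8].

g[1] = -3(2) + 3 = -3
g[2] = -3(-3) + 6 = 15
g[3] = -3(15) + 9 = -36
g[4] = -3(-36) + 12 = 120
g[5] = -3(120) + 15 = -345
g[6] = -3(-345) + 18 = 1053
g[7] = -3(1053) + 21 = -3138
g[8] = -3(-3138) + 24 = 9438

9438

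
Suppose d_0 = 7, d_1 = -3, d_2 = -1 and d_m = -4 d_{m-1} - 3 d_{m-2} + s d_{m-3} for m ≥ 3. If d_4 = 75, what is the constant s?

d_3 = 13 + 7s
d_4 = -49 - 31s
So -49 - 31s = 75, giving s = -4.

-4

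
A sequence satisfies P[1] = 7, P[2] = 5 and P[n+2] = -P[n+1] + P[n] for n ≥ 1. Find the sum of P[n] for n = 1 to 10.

P[3] = -5 + 7 = 2
P[4] = -2 + 5 = 3
P[5] = -3 + 2 = -1
P[6] = -(-1) + 3 = 4
P[7] = -4 + (-1) = -5
P[8] = -(-5) + 4 = 9
P[9] = -9 + (-5) = -14
P[10] = -(-14) + 9 = 23
Sum = 7 + 5 + 2 + 3 + (-1) + 4 + (-5) + 9 + (-14) + 23 = 33

33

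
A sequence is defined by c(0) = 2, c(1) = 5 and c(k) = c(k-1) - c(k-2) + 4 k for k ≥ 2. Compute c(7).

c(2) = 5 - 2 + 8 = 11
c(3) = 11 - 5 + 12 = 18
c(4) = 18 - 11 + 16 = 23
c(5) = 23 - 18 + 20 = 25
c(6) = 25 - 23 + 24 = 26
c(7) = 26 - 25 + 28 = 29

29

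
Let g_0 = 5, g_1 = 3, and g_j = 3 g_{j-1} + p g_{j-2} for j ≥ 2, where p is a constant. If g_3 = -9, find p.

-2

g_2 = 9 + 5p
g_3 = 27 + 18p
So 27 + 18p = -9, giving p = -2.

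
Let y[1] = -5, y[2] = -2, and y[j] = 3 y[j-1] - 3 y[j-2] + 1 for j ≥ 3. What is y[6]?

y[3] = 3(-2) - 3(-5) + 1 = 10
y[4] = 3(10) - 3(-2) + 1 = 37
y[5] = 3(37) - 3(10) + 1 = 82
y[6] = 3(82) - 3(37) + 1 = 136

136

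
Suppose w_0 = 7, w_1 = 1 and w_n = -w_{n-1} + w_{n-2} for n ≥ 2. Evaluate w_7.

-43

w_2 = -1 + 7 = 6
w_3 = -6 + 1 = -5
w_4 = -(-5) + 6 = 11
w_5 = -11 + (-5) = -16
w_6 = -(-16) + 11 = 27
w_7 = -27 + (-16) = -43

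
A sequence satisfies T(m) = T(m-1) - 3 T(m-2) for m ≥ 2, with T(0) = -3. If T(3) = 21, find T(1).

Let T(1) = z.
T(2) = 9 + z
T(3) = 9 - 2z
So 9 - 2z = 21, giving z = -6.

-6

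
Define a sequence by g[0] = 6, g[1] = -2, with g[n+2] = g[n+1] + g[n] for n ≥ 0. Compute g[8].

g[2] = (-2) + 6 = 4
g[3] = 4 + (-2) = 2
g[4] = 2 + 4 = 6
g[5] = 6 + 2 = 8
g[6] = 8 + 6 = 14
g[7] = 14 + 8 = 22
g[8] = 22 + 14 = 36

36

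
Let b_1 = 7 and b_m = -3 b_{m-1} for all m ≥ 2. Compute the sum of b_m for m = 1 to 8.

b_2 = -3*7 = -21
b_3 = -3*(-21) = 63
b_4 = -3*63 = -189
b_5 = -3*(-189) = 567
b_6 = -3*567 = -1701
b_7 = -3*(-1701) = 5103
b_8 = -3*5103 = -15309
Sum = 7 + (-21) + 63 + (-189) + 567 + (-1701) + 5103 + (-15309) = -11480

-11480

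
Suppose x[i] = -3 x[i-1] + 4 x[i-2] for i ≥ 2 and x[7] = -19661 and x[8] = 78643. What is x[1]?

Rearranging, x[i-2] = (x[i] + 3 x[i-1]) / 4.
x[6] = (78643 + 3(-19661)) / 4 = 19660/4 = 4915
x[5] = (-19661 + 3(4915)) / 4 = -4916/4 = -1229
x[4] = (4915 + 3(-1229)) / 4 = 1228/4 = 307
x[3] = (-1229 + 3(307)) / 4 = -308/4 = -77
x[2] = (307 + 3(-77)) / 4 = 76/4 = 19
x[1] = (-77 + 3(19)) / 4 = -20/4 = -5

-5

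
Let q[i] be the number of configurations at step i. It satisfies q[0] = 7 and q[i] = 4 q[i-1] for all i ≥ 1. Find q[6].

28672

q[1] = 4(7) = 28
q[2] = 4(28) = 112
q[3] = 4(112) = 448
q[4] = 4(448) = 1792
q[5] = 4(1792) = 7168
q[6] = 4(7168) = 28672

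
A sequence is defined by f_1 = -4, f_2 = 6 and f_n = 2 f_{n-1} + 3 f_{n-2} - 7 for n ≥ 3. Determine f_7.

-277

f_3 = 2·6 + 3·(-4) - 7 = -7
f_4 = 2·(-7) + 3·6 - 7 = -3
f_5 = 2·(-3) + 3·(-7) - 7 = -34
f_6 = 2·(-34) + 3·(-3) - 7 = -84
f_7 = 2·(-84) + 3·(-34) - 7 = -277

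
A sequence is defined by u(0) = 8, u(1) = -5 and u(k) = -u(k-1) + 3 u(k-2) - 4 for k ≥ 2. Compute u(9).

u(2) = -(-5) + 3·8 - 4 = 25
u(3) = -25 + 3·(-5) - 4 = -44
u(4) = -(-44) + 3·25 - 4 = 115
u(5) = -115 + 3·(-44) - 4 = -251
u(6) = -(-251) + 3·115 - 4 = 592
u(7) = -592 + 3·(-251) - 4 = -1349
u(8) = -(-1349) + 3·592 - 4 = 3121
u(9) = -3121 + 3·(-1349) - 4 = -7172

-7172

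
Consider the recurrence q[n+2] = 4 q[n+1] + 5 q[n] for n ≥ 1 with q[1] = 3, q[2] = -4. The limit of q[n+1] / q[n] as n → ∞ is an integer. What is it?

5

The characteristic equation is r^2 - 4r - 5 = 0, which factors as (r - 5)(r + 1) = 0.
So the roots are 5 and -1. Since |5| > |-1| and the coefficient of 5^n is non-zero, the ratio tends to 5.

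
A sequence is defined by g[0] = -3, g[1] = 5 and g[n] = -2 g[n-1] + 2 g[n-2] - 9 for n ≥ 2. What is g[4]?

-161

g[2] = -2*5 + 2*(-3) - 9 = -25
g[3] = -2*(-25) + 2*5 - 9 = 51
g[4] = -2*51 + 2*(-25) - 9 = -161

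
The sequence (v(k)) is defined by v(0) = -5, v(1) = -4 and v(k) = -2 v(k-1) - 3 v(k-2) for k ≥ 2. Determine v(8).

v(2) = -2(-4) - 3(-5) = 23
v(3) = -2(23) - 3(-4) = -34
v(4) = -2(-34) - 3(23) = -1
v(5) = -2(-1) - 3(-34) = 104
v(6) = -2(104) - 3(-1) = -205
v(7) = -2(-205) - 3(104) = 98
v(8) = -2(98) - 3(-205) = 419

419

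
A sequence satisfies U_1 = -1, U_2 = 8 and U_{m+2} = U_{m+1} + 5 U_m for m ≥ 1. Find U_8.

1928

U_3 = 8 + 5(-1) = 3
U_4 = 3 + 5(8) = 43
U_5 = 43 + 5(3) = 58
U_6 = 58 + 5(43) = 273
U_7 = 273 + 5(58) = 563
U_8 = 563 + 5(273) = 1928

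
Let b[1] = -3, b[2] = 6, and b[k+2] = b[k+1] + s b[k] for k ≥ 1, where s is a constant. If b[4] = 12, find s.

b[3] = 6 - 3s
b[4] = 6 + 3s
So 6 + 3s = 12, giving s = 2.

2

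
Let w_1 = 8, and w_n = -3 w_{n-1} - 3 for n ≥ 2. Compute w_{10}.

w_2 = -3(8) - 3 = -27
w_3 = -3(-27) - 3 = 78
w_4 = -3(78) - 3 = -237
w_5 = -3(-237) - 3 = 708
w_6 = -3(708) - 3 = -2127
w_7 = -3(-2127) - 3 = 6378
w_8 = -3(6378) - 3 = -19137
w_9 = -3(-19137) - 3 = 57408
w_{10} = -3(57408) - 3 = -172227

-172227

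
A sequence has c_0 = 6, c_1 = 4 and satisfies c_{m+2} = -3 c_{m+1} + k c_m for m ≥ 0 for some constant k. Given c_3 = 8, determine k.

c_2 = -12 + 6k
c_3 = 36 - 14k
So 36 - 14k = 8, giving k = 2.

2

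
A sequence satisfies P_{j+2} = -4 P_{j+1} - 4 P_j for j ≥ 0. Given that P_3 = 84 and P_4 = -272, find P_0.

Rearranging, P_{j-2} = (P_j + 4 P_{j-1}) / -4.
P_2 = (-272 + 4·84) / -4 = 64/-4 = -16
P_1 = (84 + 4·(-16)) / -4 = 20/-4 = -5
P_0 = (-16 + 4·(-5)) / -4 = -36/-4 = 9

9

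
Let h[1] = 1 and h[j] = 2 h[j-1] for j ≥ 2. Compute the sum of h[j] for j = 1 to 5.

h[2] = 2·1 = 2
h[3] = 2·2 = 4
h[4] = 2·4 = 8
h[5] = 2·8 = 16
Sum = 1 + 2 + 4 + 8 + 16 = 31

31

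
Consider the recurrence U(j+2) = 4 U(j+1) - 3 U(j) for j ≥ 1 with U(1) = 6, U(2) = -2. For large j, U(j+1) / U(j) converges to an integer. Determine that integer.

3

The characteristic equation is r^2 - 4r + 3 = 0, which factors as (r - 3)(r - 1) = 0.
So the roots are 3 and 1. Since |3| > |1| and the coefficient of 3^j is non-zero, the ratio tends to 3.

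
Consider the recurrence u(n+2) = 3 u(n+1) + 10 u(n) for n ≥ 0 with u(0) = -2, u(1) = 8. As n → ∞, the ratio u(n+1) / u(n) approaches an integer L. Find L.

The characteristic equation is r^2 - 3r - 10 = 0, which factors as (r - 5)(r + 2) = 0.
So the roots are 5 and -2. Since |5| > |-2| and the coefficient of 5^n is non-zero, the ratio tends to 5.

5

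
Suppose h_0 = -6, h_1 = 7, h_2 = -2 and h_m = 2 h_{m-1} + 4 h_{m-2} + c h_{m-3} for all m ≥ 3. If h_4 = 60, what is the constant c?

h_3 = 24 - 6c
h_4 = 40 - 5c
So 40 - 5c = 60, giving c = -4.

-4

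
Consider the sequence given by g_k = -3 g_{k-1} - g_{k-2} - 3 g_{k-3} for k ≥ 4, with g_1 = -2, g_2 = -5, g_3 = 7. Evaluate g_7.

367

g_4 = -3·7 - (-5) - 3·(-2) = -10
g_5 = -3·(-10) - 7 - 3·(-5) = 38
g_6 = -3·38 - (-10) - 3·7 = -125
g_7 = -3·(-125) - 38 - 3·(-10) = 367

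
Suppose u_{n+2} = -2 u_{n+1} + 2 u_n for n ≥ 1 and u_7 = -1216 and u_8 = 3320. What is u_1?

Rearranging, u_{n-2} = (u_n + 2 u_{n-1}) / 2.
u_6 = (3320 + 2(-1216)) / 2 = 888/2 = 444
u_5 = (-1216 + 2(444)) / 2 = -328/2 = -164
u_4 = (444 + 2(-164)) / 2 = 116/2 = 58
u_3 = (-164 + 2(58)) / 2 = -48/2 = -24
u_2 = (58 + 2(-24)) / 2 = 10/2 = 5
u_1 = (-24 + 2(5)) / 2 = -14/2 = -7

-7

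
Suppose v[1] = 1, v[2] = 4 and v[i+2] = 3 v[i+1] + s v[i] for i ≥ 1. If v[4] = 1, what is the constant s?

-5

v[3] = 12 + s
v[4] = 36 + 7s
So 36 + 7s = 1, giving s = -5.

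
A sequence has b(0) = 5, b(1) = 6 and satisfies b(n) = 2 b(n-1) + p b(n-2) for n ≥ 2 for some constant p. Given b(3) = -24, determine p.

b(2) = 12 + 5p
b(3) = 24 + 16p
So 24 + 16p = -24, giving p = -3.

-3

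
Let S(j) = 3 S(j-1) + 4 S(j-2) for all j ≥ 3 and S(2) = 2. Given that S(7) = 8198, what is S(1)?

8

Let S(1) = w.
S(3) = 6 + 4w
S(4) = 26 + 12w
S(5) = 102 + 52w
S(6) = 410 + 204w
S(7) = 1638 + 820w
So 1638 + 820w = 8198, giving w = 8.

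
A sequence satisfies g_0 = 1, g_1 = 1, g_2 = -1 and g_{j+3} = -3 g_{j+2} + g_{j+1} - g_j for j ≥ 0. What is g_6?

-125

g_3 = -3·(-1) + 1 - 1 = 3
g_4 = -3·3 + (-1) - 1 = -11
g_5 = -3·(-11) + 3 - (-1) = 37
g_6 = -3·37 + (-11) - 3 = -125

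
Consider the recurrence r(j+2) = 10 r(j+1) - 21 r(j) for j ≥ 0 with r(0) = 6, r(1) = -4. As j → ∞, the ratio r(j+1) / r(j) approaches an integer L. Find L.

The characteristic equation is r^2 - 10r + 21 = 0, which factors as (r - 7)(r - 3) = 0.
So the roots are 7 and 3. Since |7| > |3| and the coefficient of 7^j is non-zero, the ratio tends to 7.

7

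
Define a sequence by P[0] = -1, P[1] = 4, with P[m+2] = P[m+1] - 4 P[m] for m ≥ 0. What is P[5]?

P[2] = 4 - 4·(-1) = 8
P[3] = 8 - 4·4 = -8
P[4] = (-8) - 4·8 = -40
P[5] = (-40) - 4·(-8) = -8

-8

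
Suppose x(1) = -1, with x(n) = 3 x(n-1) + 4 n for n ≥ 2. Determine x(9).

x(2) = 3(-1) + 8 = 5
x(3) = 3(5) + 12 = 27
x(4) = 3(27) + 16 = 97
x(5) = 3(97) + 20 = 311
x(6) = 3(311) + 24 = 957
x(7) = 3(957) + 28 = 2899
x(8) = 3(2899) + 32 = 8729
x(9) = 3(8729) + 36 = 26223

26223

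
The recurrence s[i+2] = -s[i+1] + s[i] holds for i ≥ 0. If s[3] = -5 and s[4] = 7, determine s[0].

Rearranging, s[i-2] = s[i] + s[i-1].
s[2] = 7 + (-5) = 2
s[1] = -5 + 2 = -3
s[0] = 2 + (-3) = -1

-1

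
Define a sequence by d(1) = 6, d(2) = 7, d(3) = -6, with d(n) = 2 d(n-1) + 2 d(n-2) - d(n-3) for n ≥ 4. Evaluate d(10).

-2828

d(4) = 2*(-6) + 2*7 - 6 = -4
d(5) = 2*(-4) + 2*(-6) - 7 = -27
d(6) = 2*(-27) + 2*(-4) - (-6) = -56
d(7) = 2*(-56) + 2*(-27) - (-4) = -162
d(8) = 2*(-162) + 2*(-56) - (-27) = -409
d(9) = 2*(-409) + 2*(-162) - (-56) = -1086
d(10) = 2*(-1086) + 2*(-409) - (-162) = -2828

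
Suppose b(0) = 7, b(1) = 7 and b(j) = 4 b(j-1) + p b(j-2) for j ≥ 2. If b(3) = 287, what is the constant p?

5

b(2) = 28 + 7p
b(3) = 112 + 35p
So 112 + 35p = 287, giving p = 5.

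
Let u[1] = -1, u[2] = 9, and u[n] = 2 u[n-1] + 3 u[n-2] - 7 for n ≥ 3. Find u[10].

22149

u[3] = 2(9) + 3(-1) - 7 = 8
u[4] = 2(8) + 3(9) - 7 = 36
u[5] = 2(36) + 3(8) - 7 = 89
u[6] = 2(89) + 3(36) - 7 = 279
u[7] = 2(279) + 3(89) - 7 = 818
u[8] = 2(818) + 3(279) - 7 = 2466
u[9] = 2(2466) + 3(818) - 7 = 7379
u[10] = 2(7379) + 3(2466) - 7 = 22149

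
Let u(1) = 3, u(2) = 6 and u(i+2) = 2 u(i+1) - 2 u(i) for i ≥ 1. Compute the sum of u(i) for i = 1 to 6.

u(3) = 2·6 - 2·3 = 6
u(4) = 2·6 - 2·6 = 0
u(5) = 2·0 - 2·6 = -12
u(6) = 2·(-12) - 2·0 = -24
Sum = 3 + 6 + 6 + 0 + (-12) + (-24) = -21

-21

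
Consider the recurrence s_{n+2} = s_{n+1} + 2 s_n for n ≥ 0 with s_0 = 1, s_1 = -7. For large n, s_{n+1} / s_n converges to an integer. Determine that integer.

2

The characteristic equation is r^2 - r - 2 = 0, which factors as (r - 2)(r + 1) = 0.
So the roots are 2 and -1. Since |2| > |-1| and the coefficient of 2^n is non-zero, the ratio tends to 2.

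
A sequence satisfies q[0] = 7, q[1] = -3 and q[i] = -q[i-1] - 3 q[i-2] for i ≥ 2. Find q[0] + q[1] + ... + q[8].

-122

q[2] = -(-3) - 3(7) = -18
q[3] = -(-18) - 3(-3) = 27
q[4] = -27 - 3(-18) = 27
q[5] = -27 - 3(27) = -108
q[6] = -(-108) - 3(27) = 27
q[7] = -27 - 3(-108) = 297
q[8] = -297 - 3(27) = -378
Sum = 7 + (-3) + (-18) + 27 + 27 + (-108) + 27 + 297 + (-378) = -122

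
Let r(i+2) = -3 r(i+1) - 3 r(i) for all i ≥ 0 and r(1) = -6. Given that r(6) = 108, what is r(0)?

Let r(0) = v.
r(2) = 18 - 3v
r(3) = -36 + 9v
r(4) = 54 - 18v
r(5) = -54 + 27v
r(6) = -27v
So -27v = 108, giving v = -4.

-4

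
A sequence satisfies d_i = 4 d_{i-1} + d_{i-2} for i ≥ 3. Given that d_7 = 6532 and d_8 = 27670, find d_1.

-4

Rearranging, d_{i-2} = d_i - 4 d_{i-1}.
d_6 = 27670 - 4(6532) = 1542
d_5 = 6532 - 4(1542) = 364
d_4 = 1542 - 4(364) = 86
d_3 = 364 - 4(86) = 20
d_2 = 86 - 4(20) = 6
d_1 = 20 - 4(6) = -4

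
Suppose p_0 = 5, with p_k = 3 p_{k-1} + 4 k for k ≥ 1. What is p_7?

p_1 = 3(5) + 4 = 19
p_2 = 3(19) + 8 = 65
p_3 = 3(65) + 12 = 207
p_4 = 3(207) + 16 = 637
p_5 = 3(637) + 20 = 1931
p_6 = 3(1931) + 24 = 5817
p_7 = 3(5817) + 28 = 17479

17479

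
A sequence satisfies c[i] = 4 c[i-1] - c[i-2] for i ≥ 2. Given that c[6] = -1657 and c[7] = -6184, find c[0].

-7

Rearranging, c[i-2] = -(c[i] - 4 c[i-1]).
c[5] = -(-6184 - 4(-1657)) = -444
c[4] = -(-1657 - 4(-444)) = -119
c[3] = -(-444 - 4(-119)) = -32
c[2] = -(-119 - 4(-32)) = -9
c[1] = -(-32 - 4(-9)) = -4
c[0] = -(-9 - 4(-4)) = -7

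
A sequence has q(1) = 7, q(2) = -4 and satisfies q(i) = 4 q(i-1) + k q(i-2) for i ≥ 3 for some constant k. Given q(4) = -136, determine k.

q(3) = -16 + 7k
q(4) = -64 + 24k
So -64 + 24k = -136, giving k = -3.

-3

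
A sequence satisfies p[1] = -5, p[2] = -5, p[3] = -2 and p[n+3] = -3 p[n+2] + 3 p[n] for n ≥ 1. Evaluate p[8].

p[4] = -3(-2) + 3(-5) = -9
p[5] = -3(-9) + 3(-5) = 12
p[6] = -3(12) + 3(-2) = -42
p[7] = -3(-42) + 3(-9) = 99
p[8] = -3(99) + 3(12) = -261

-261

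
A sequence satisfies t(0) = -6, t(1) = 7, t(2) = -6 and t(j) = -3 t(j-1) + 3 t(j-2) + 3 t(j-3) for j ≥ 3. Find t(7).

2871

t(3) = -3(-6) + 3(7) + 3(-6) = 21
t(4) = -3(21) + 3(-6) + 3(7) = -60
t(5) = -3(-60) + 3(21) + 3(-6) = 225
t(6) = -3(225) + 3(-60) + 3(21) = -792
t(7) = -3(-792) + 3(225) + 3(-60) = 2871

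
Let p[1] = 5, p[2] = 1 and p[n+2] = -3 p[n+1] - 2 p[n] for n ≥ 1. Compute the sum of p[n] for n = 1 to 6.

p[3] = -3*1 - 2*5 = -13
p[4] = -3*(-13) - 2*1 = 37
p[5] = -3*37 - 2*(-13) = -85
p[6] = -3*(-85) - 2*37 = 181
Sum = 5 + 1 + (-13) + 37 + (-85) + 181 = 126

126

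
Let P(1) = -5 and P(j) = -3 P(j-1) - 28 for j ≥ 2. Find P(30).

-137260754729773

The fixed point is -28/(1 + 3) = -7, so P(j) + 7 = -3(P(j-1) + 7).
Hence P(j) = 2·(-3)^{j-1} - 7.
P(30) = 2·(-3)^{29} - 7 = 2·-68630377364883 - 7 = -137260754729773.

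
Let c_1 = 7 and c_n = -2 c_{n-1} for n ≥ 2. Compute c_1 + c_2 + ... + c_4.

-35

c_2 = -2(7) = -14
c_3 = -2(-14) = 28
c_4 = -2(28) = -56
Sum = 7 + (-14) + 28 + (-56) = -35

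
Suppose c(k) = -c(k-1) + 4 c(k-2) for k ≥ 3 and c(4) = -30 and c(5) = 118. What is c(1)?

Rearranging, c(k-2) = (c(k) + c(k-1)) / 4.
c(3) = (118 + (-30)) / 4 = 88/4 = 22
c(2) = (-30 + 22) / 4 = -8/4 = -2
c(1) = (22 + (-2)) / 4 = 20/4 = 5

5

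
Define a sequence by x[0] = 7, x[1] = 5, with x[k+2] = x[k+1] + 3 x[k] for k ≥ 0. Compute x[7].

1325

x[2] = 5 + 3*7 = 26
x[3] = 26 + 3*5 = 41
x[4] = 41 + 3*26 = 119
x[5] = 119 + 3*41 = 242
x[6] = 242 + 3*119 = 599
x[7] = 599 + 3*242 = 1325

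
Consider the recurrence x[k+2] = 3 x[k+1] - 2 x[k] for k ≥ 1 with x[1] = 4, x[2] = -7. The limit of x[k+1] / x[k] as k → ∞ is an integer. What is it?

2

The characteristic equation is r^2 - 3r + 2 = 0, which factors as (r - 2)(r - 1) = 0.
So the roots are 2 and 1. Since |2| > |1| and the coefficient of 2^k is non-zero, the ratio tends to 2.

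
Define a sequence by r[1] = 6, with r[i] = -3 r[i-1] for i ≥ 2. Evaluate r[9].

r[2] = -3·6 = -18
r[3] = -3·(-18) = 54
r[4] = -3·54 = -162
r[5] = -3·(-162) = 486
r[6] = -3·486 = -1458
r[7] = -3·(-1458) = 4374
r[8] = -3·4374 = -13122
r[9] = -3·(-13122) = 39366

39366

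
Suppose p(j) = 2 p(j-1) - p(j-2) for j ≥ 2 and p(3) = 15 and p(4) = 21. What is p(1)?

Rearranging, p(j-2) = -(p(j) - 2 p(j-1)).
p(2) = -(21 - 2(15)) = 9
p(1) = -(15 - 2(9)) = 3

3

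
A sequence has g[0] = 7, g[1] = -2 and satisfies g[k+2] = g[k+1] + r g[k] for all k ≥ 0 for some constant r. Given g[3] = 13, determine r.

g[2] = -2 + 7r
g[3] = -2 + 5r
So -2 + 5r = 13, giving r = 3.

3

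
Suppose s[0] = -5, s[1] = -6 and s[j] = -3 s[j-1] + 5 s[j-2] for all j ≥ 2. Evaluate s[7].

s[2] = -3·(-6) + 5·(-5) = -7
s[3] = -3·(-7) + 5·(-6) = -9
s[4] = -3·(-9) + 5·(-7) = -8
s[5] = -3·(-8) + 5·(-9) = -21
s[6] = -3·(-21) + 5·(-8) = 23
s[7] = -3·23 + 5·(-21) = -174

-174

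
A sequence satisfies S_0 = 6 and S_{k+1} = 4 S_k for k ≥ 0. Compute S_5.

S_1 = 4(6) = 24
S_2 = 4(24) = 96
S_3 = 4(96) = 384
S_4 = 4(384) = 1536
S_5 = 4(1536) = 6144

6144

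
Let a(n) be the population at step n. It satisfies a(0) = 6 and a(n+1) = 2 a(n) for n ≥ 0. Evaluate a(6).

384

a(1) = 2*6 = 12
a(2) = 2*12 = 24
a(3) = 2*24 = 48
a(4) = 2*48 = 96
a(5) = 2*96 = 192
a(6) = 2*192 = 384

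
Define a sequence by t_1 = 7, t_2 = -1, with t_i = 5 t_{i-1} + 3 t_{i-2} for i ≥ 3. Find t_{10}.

t_3 = 5·(-1) + 3·7 = 16
t_4 = 5·16 + 3·(-1) = 77
t_5 = 5·77 + 3·16 = 433
t_6 = 5·433 + 3·77 = 2396
t_7 = 5·2396 + 3·433 = 13279
t_8 = 5·13279 + 3·2396 = 73583
t_9 = 5·73583 + 3·13279 = 407752
t_{10} = 5·407752 + 3·73583 = 2259509

2259509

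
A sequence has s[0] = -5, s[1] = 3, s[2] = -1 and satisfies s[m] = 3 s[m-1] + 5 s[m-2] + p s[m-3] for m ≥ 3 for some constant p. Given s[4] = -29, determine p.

5

s[3] = 12 - 5p
s[4] = 31 - 12p
So 31 - 12p = -29, giving p = 5.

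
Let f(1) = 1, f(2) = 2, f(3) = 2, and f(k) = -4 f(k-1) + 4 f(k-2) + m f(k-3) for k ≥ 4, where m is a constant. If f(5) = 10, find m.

f(4) = m
f(5) = 8 - 2m
So 8 - 2m = 10, giving m = -1.

-1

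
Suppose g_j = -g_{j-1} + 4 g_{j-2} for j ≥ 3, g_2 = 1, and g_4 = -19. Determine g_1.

6

Let g_1 = v.
g_3 = -1 + 4v
g_4 = 5 - 4v
So 5 - 4v = -19, giving v = 6.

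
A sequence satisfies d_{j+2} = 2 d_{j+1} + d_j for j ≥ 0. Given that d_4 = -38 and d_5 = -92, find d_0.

Rearranging, d_{j-2} = d_j - 2 d_{j-1}.
d_3 = -92 - 2·(-38) = -16
d_2 = -38 - 2·(-16) = -6
d_1 = -16 - 2·(-6) = -4
d_0 = -6 - 2·(-4) = 2

2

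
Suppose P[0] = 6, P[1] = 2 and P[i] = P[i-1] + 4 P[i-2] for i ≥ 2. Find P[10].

P[2] = 2 + 4·6 = 26
P[3] = 26 + 4·2 = 34
P[4] = 34 + 4·26 = 138
P[5] = 138 + 4·34 = 274
P[6] = 274 + 4·138 = 826
P[7] = 826 + 4·274 = 1922
P[8] = 1922 + 4·826 = 5226
P[9] = 5226 + 4·1922 = 12914
P[10] = 12914 + 4·5226 = 33818

33818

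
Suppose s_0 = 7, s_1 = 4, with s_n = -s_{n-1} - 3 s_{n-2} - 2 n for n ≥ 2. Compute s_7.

424

s_2 = -4 - 3·7 - 4 = -29
s_3 = -(-29) - 3·4 - 6 = 11
s_4 = -11 - 3·(-29) - 8 = 68
s_5 = -68 - 3·11 - 10 = -111
s_6 = -(-111) - 3·68 - 12 = -105
s_7 = -(-105) - 3·(-111) - 14 = 424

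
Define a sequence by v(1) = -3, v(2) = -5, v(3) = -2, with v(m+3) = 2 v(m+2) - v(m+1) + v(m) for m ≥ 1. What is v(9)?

v(4) = 2*(-2) - (-5) + (-3) = -2
v(5) = 2*(-2) - (-2) + (-5) = -7
v(6) = 2*(-7) - (-2) + (-2) = -14
v(7) = 2*(-14) - (-7) + (-2) = -23
v(8) = 2*(-23) - (-14) + (-7) = -39
v(9) = 2*(-39) - (-23) + (-14) = -69

-69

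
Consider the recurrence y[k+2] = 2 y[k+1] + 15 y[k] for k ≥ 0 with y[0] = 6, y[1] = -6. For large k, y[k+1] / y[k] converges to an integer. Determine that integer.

5

The characteristic equation is r^2 - 2r - 15 = 0, which factors as (r - 5)(r + 3) = 0.
So the roots are 5 and -3. Since |5| > |-3| and the coefficient of 5^k is non-zero, the ratio tends to 5.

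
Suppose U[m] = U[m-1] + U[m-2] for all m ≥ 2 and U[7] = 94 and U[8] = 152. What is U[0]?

Rearranging, U[m-2] = U[m] - U[m-1].
U[6] = 152 - 94 = 58
U[5] = 94 - 58 = 36
U[4] = 58 - 36 = 22
U[3] = 36 - 22 = 14
U[2] = 22 - 14 = 8
U[1] = 14 - 8 = 6
U[0] = 8 - 6 = 2

2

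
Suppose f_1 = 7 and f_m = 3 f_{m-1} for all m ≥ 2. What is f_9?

f_2 = 3·7 = 21
f_3 = 3·21 = 63
f_4 = 3·63 = 189
f_5 = 3·189 = 567
f_6 = 3·567 = 1701
f_7 = 3·1701 = 5103
f_8 = 3·5103 = 15309
f_9 = 3·15309 = 45927

45927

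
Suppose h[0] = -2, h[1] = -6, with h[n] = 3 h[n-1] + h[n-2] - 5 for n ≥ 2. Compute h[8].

-34465

h[2] = 3*(-6) + (-2) - 5 = -25
h[3] = 3*(-25) + (-6) - 5 = -86
h[4] = 3*(-86) + (-25) - 5 = -288
h[5] = 3*(-288) + (-86) - 5 = -955
h[6] = 3*(-955) + (-288) - 5 = -3158
h[7] = 3*(-3158) + (-955) - 5 = -10434
h[8] = 3*(-10434) + (-3158) - 5 = -34465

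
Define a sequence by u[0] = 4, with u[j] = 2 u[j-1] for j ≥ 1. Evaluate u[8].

u[1] = 2*4 = 8
u[2] = 2*8 = 16
u[3] = 2*16 = 32
u[4] = 2*32 = 64
u[5] = 2*64 = 128
u[6] = 2*128 = 256
u[7] = 2*256 = 512
u[8] = 2*512 = 1024

1024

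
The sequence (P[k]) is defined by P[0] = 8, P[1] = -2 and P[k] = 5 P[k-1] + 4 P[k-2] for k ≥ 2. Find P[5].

3398

P[2] = 5(-2) + 4(8) = 22
P[3] = 5(22) + 4(-2) = 102
P[4] = 5(102) + 4(22) = 598
P[5] = 5(598) + 4(102) = 3398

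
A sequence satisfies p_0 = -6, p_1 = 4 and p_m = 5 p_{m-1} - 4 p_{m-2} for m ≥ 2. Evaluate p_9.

873804

p_2 = 5(4) - 4(-6) = 44
p_3 = 5(44) - 4(4) = 204
p_4 = 5(204) - 4(44) = 844
p_5 = 5(844) - 4(204) = 3404
p_6 = 5(3404) - 4(844) = 13644
p_7 = 5(13644) - 4(3404) = 54604
p_8 = 5(54604) - 4(13644) = 218444
p_9 = 5(218444) - 4(54604) = 873804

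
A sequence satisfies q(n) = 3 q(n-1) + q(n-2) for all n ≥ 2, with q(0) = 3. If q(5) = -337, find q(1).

Let q(1) = w.
q(2) = 3 + 3w
q(3) = 9 + 10w
q(4) = 30 + 33w
q(5) = 99 + 109w
So 99 + 109w = -337, giving w = -4.

-4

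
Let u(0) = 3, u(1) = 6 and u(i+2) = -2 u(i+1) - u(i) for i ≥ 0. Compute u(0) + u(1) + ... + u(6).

u(2) = -2(6) - 3 = -15
u(3) = -2(-15) - 6 = 24
u(4) = -2(24) - (-15) = -33
u(5) = -2(-33) - 24 = 42
u(6) = -2(42) - (-33) = -51
Sum = 3 + 6 + (-15) + 24 + (-33) + 42 + (-51) = -24

-24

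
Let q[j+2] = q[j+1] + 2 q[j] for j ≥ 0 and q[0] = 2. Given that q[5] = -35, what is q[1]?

-5

Let q[1] = w.
q[2] = 4 + w
q[3] = 4 + 3w
q[4] = 12 + 5w
q[5] = 20 + 11w
So 20 + 11w = -35, giving w = -5.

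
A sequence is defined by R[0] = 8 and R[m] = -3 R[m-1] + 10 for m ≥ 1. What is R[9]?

R[1] = -3·8 + 10 = -14
R[2] = -3·(-14) + 10 = 52
R[3] = -3·52 + 10 = -146
R[4] = -3·(-146) + 10 = 448
R[5] = -3·448 + 10 = -1334
R[6] = -3·(-1334) + 10 = 4012
R[7] = -3·4012 + 10 = -12026
R[8] = -3·(-12026) + 10 = 36088
R[9] = -3·36088 + 10 = -108254

-108254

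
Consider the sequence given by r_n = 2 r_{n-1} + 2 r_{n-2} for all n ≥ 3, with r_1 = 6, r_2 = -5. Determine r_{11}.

r_3 = 2(-5) + 2(6) = 2
r_4 = 2(2) + 2(-5) = -6
r_5 = 2(-6) + 2(2) = -8
r_6 = 2(-8) + 2(-6) = -28
r_7 = 2(-28) + 2(-8) = -72
r_8 = 2(-72) + 2(-28) = -200
r_9 = 2(-200) + 2(-72) = -544
r_{10} = 2(-544) + 2(-200) = -1488
r_{11} = 2(-1488) + 2(-544) = -4064

-4064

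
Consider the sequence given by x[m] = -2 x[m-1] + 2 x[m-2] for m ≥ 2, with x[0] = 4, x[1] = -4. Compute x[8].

6208

x[2] = -2·(-4) + 2·4 = 16
x[3] = -2·16 + 2·(-4) = -40
x[4] = -2·(-40) + 2·16 = 112
x[5] = -2·112 + 2·(-40) = -304
x[6] = -2·(-304) + 2·112 = 832
x[7] = -2·832 + 2·(-304) = -2272
x[8] = -2·(-2272) + 2·832 = 6208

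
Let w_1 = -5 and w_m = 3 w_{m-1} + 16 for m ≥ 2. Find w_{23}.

94143178819

The fixed point is 16/(1 - 3) = -8, so w_m + 8 = 3(w_{m-1} + 8).
Hence w_m = 3·3^{m-1} - 8.
w_{23} = 3·3^{22} - 8 = 3·31381059609 - 8 = 94143178819.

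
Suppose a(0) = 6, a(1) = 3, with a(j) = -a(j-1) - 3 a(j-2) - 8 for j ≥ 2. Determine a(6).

-98

a(2) = -3 - 3*6 - 8 = -29
a(3) = -(-29) - 3*3 - 8 = 12
a(4) = -12 - 3*(-29) - 8 = 67
a(5) = -67 - 3*12 - 8 = -111
a(6) = -(-111) - 3*67 - 8 = -98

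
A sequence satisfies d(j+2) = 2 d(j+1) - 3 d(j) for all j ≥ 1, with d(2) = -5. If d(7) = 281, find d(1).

Let d(1) = z.
d(3) = -10 - 3z
d(4) = -5 - 6z
d(5) = 20 - 3z
d(6) = 55 + 12z
d(7) = 50 + 33z
So 50 + 33z = 281, giving z = 7.

7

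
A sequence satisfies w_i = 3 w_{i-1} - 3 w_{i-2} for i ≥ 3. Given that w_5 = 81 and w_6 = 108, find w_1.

-3

Rearranging, w_{i-2} = (w_i - 3 w_{i-1}) / -3.
w_4 = (108 - 3*81) / -3 = -135/-3 = 45
w_3 = (81 - 3*45) / -3 = -54/-3 = 18
w_2 = (45 - 3*18) / -3 = -9/-3 = 3
w_1 = (18 - 3*3) / -3 = 9/-3 = -3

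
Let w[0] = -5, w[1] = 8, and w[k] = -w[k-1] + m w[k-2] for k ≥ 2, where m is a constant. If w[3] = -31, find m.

-3

w[2] = -8 - 5m
w[3] = 8 + 13m
So 8 + 13m = -31, giving m = -3.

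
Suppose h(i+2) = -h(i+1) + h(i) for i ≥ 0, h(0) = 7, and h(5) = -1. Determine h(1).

4

Let h(1) = w.
h(2) = 7 - w
h(3) = -7 + 2w
h(4) = 14 - 3w
h(5) = -21 + 5w
So -21 + 5w = -1, giving w = 4.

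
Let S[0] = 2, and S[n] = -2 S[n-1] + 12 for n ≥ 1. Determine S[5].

68

S[1] = -2*2 + 12 = 8
S[2] = -2*8 + 12 = -4
S[3] = -2*(-4) + 12 = 20
S[4] = -2*20 + 12 = -28
S[5] = -2*(-28) + 12 = 68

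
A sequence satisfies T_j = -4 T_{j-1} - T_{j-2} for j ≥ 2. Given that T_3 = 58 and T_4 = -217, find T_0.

7

Rearranging, T_{j-2} = -(T_j + 4 T_{j-1}).
T_2 = -(-217 + 4(58)) = -15
T_1 = -(58 + 4(-15)) = 2
T_0 = -(-15 + 4(2)) = 7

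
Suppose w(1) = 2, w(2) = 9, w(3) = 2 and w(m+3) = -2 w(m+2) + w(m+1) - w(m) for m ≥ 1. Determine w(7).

-70

w(4) = -2·2 + 9 - 2 = 3
w(5) = -2·3 + 2 - 9 = -13
w(6) = -2·(-13) + 3 - 2 = 27
w(7) = -2·27 + (-13) - 3 = -70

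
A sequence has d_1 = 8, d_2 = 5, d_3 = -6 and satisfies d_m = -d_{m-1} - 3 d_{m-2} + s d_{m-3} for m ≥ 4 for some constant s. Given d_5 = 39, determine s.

-4

d_4 = -9 + 8s
d_5 = 27 - 3s
So 27 - 3s = 39, giving s = -4.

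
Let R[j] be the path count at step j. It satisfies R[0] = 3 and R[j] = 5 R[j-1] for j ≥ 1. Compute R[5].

9375

R[1] = 5(3) = 15
R[2] = 5(15) = 75
R[3] = 5(75) = 375
R[4] = 5(375) = 1875
R[5] = 5(1875) = 9375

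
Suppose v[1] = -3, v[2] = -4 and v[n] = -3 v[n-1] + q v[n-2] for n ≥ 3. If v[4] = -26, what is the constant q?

v[3] = 12 - 3q
v[4] = -36 + 5q
So -36 + 5q = -26, giving q = 2.

2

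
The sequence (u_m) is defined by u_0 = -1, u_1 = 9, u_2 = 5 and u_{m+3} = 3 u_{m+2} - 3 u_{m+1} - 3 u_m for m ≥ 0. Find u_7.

u_3 = 3(5) - 3(9) - 3(-1) = -9
u_4 = 3(-9) - 3(5) - 3(9) = -69
u_5 = 3(-69) - 3(-9) - 3(5) = -195
u_6 = 3(-195) - 3(-69) - 3(-9) = -351
u_7 = 3(-351) - 3(-195) - 3(-69) = -261

-261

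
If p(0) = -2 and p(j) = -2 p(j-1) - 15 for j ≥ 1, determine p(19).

The fixed point is -15/(1 + 2) = -5, so p(j) + 5 = -2(p(j-1) + 5).
Hence p(j) = 3·(-2)^j - 5.
p(19) = 3·(-2)^{19} - 5 = 3·-524288 - 5 = -1572869.

-1572869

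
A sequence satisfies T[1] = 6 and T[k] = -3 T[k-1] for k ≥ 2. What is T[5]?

T[2] = -3*6 = -18
T[3] = -3*(-18) = 54
T[4] = -3*54 = -162
T[5] = -3*(-162) = 486

486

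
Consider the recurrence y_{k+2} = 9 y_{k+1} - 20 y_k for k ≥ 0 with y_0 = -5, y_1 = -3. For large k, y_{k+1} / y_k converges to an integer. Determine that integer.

The characteristic equation is r^2 - 9r + 20 = 0, which factors as (r - 5)(r - 4) = 0.
So the roots are 5 and 4. Since |5| > |4| and the coefficient of 5^k is non-zero, the ratio tends to 5.

5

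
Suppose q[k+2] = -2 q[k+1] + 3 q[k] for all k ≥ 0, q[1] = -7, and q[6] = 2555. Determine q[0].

7

Let q[0] = w.
q[2] = 14 + 3w
q[3] = -49 - 6w
q[4] = 140 + 21w
q[5] = -427 - 60w
q[6] = 1274 + 183w
So 1274 + 183w = 2555, giving w = 7.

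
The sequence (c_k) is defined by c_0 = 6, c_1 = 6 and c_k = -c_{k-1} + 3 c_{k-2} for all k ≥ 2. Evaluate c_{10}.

c_2 = -6 + 3*6 = 12
c_3 = -12 + 3*6 = 6
c_4 = -6 + 3*12 = 30
c_5 = -30 + 3*6 = -12
c_6 = -(-12) + 3*30 = 102
c_7 = -102 + 3*(-12) = -138
c_8 = -(-138) + 3*102 = 444
c_9 = -444 + 3*(-138) = -858
c_{10} = -(-858) + 3*444 = 2190

2190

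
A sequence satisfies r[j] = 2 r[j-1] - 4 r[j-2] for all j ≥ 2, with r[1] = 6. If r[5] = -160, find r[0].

Let r[0] = z.
r[2] = 12 - 4z
r[3] = -8z
r[4] = -48
r[5] = -96 + 32z
So -96 + 32z = -160, giving z = -2.

-2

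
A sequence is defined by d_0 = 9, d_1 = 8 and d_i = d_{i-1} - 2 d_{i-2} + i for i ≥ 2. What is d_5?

46

d_2 = 8 - 2·9 + 2 = -8
d_3 = (-8) - 2·8 + 3 = -21
d_4 = (-21) - 2·(-8) + 4 = -1
d_5 = (-1) - 2·(-21) + 5 = 46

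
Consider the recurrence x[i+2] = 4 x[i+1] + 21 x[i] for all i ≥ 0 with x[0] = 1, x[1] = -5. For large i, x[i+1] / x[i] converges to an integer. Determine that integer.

The characteristic equation is r^2 - 4r - 21 = 0, which factors as (r - 7)(r + 3) = 0.
So the roots are 7 and -3. Since |7| > |-3| and the coefficient of 7^i is non-zero, the ratio tends to 7.

7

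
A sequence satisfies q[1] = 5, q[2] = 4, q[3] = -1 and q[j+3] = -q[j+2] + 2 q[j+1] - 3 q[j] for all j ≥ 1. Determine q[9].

-10

q[4] = -(-1) + 2*4 - 3*5 = -6
q[5] = -(-6) + 2*(-1) - 3*4 = -8
q[6] = -(-8) + 2*(-6) - 3*(-1) = -1
q[7] = -(-1) + 2*(-8) - 3*(-6) = 3
q[8] = -3 + 2*(-1) - 3*(-8) = 19
q[9] = -19 + 2*3 - 3*(-1) = -10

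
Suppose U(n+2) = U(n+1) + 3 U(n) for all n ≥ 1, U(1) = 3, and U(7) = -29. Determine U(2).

Let U(2) = z.
U(3) = 9 + z
U(4) = 9 + 4z
U(5) = 36 + 7z
U(6) = 63 + 19z
U(7) = 171 + 40z
So 171 + 40z = -29, giving z = -5.

-5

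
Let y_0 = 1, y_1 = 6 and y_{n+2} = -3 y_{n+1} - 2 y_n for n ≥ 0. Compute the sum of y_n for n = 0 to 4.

y_2 = -3(6) - 2(1) = -20
y_3 = -3(-20) - 2(6) = 48
y_4 = -3(48) - 2(-20) = -104
Sum = 1 + 6 + (-20) + 48 + (-104) = -69

-69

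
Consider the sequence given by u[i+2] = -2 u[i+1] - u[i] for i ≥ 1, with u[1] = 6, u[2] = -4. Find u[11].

-14

u[3] = -2·(-4) - 6 = 2
u[4] = -2·2 - (-4) = 0
u[5] = -2·0 - 2 = -2
u[6] = -2·(-2) - 0 = 4
u[7] = -2·4 - (-2) = -6
u[8] = -2·(-6) - 4 = 8
u[9] = -2·8 - (-6) = -10
u[10] = -2·(-10) - 8 = 12
u[11] = -2·12 - (-10) = -14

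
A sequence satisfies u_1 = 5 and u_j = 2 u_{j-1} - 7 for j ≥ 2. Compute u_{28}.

-268435449

The fixed point is -7/(1 - 2) = 7, so u_j - 7 = 2(u_{j-1} - 7).
Hence u_j = -2·2^{j-1} + 7.
u_{28} = -2·2^{27} + 7 = -2·134217728 + 7 = -268435449.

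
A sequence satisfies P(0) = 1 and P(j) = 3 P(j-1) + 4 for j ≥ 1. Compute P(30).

617673396283945

The fixed point is 4/(1 - 3) = -2, so P(j) + 2 = 3(P(j-1) + 2).
Hence P(j) = 3·3^j - 2.
P(30) = 3·3^{30} - 2 = 3·205891132094649 - 2 = 617673396283945.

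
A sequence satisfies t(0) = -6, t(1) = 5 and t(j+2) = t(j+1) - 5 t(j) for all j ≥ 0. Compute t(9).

t(2) = 5 - 5(-6) = 35
t(3) = 35 - 5(5) = 10
t(4) = 10 - 5(35) = -165
t(5) = (-165) - 5(10) = -215
t(6) = (-215) - 5(-165) = 610
t(7) = 610 - 5(-215) = 1685
t(8) = 1685 - 5(610) = -1365
t(9) = (-1365) - 5(1685) = -9790

-9790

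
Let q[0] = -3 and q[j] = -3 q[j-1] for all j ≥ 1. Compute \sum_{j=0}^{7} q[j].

q[1] = -3*(-3) = 9
q[2] = -3*9 = -27
q[3] = -3*(-27) = 81
q[4] = -3*81 = -243
q[5] = -3*(-243) = 729
q[6] = -3*729 = -2187
q[7] = -3*(-2187) = 6561
Sum = (-3) + 9 + (-27) + 81 + (-243) + 729 + (-2187) + 6561 = 4920

4920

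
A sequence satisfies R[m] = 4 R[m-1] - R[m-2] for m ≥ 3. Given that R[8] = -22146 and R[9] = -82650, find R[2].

Rearranging, R[m-2] = -(R[m] - 4 R[m-1]).
R[7] = -(-82650 - 4(-22146)) = -5934
R[6] = -(-22146 - 4(-5934)) = -1590
R[5] = -(-5934 - 4(-1590)) = -426
R[4] = -(-1590 - 4(-426)) = -114
R[3] = -(-426 - 4(-114)) = -30
R[2] = -(-114 - 4(-30)) = -6

-6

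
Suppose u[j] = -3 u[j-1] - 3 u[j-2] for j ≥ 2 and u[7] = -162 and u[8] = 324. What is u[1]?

Rearranging, u[j-2] = (u[j] + 3 u[j-1]) / -3.
u[6] = (324 + 3(-162)) / -3 = -162/-3 = 54
u[5] = (-162 + 3(54)) / -3 = 0/-3 = 0
u[4] = (54 + 3(0)) / -3 = 54/-3 = -18
u[3] = (0 + 3(-18)) / -3 = -54/-3 = 18
u[2] = (-18 + 3(18)) / -3 = 36/-3 = -12
u[1] = (18 + 3(-12)) / -3 = -18/-3 = 6

6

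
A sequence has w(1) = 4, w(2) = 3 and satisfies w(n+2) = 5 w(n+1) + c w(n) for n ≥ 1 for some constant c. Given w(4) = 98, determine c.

w(3) = 15 + 4c
w(4) = 75 + 23c
So 75 + 23c = 98, giving c = 1.

1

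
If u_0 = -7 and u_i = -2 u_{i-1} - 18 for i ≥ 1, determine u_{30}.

-1073741830

The fixed point is -18/(1 + 2) = -6, so u_i + 6 = -2(u_{i-1} + 6).
Hence u_i = -1·(-2)^i - 6.
u_{30} = -1·(-2)^{30} - 6 = -1·1073741824 - 6 = -1073741830.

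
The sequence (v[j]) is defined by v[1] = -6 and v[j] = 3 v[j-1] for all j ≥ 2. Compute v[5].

-486

v[2] = 3(-6) = -18
v[3] = 3(-18) = -54
v[4] = 3(-54) = -162
v[5] = 3(-162) = -486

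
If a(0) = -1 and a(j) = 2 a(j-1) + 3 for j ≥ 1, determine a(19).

The fixed point is 3/(1 - 2) = -3, so a(j) + 3 = 2(a(j-1) + 3).
Hence a(j) = 2·2^j - 3.
a(19) = 2·2^{19} - 3 = 2·524288 - 3 = 1048573.

1048573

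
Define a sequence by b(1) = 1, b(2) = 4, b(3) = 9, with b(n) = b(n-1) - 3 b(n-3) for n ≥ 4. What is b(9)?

b(4) = 9 - 3*1 = 6
b(5) = 6 - 3*4 = -6
b(6) = (-6) - 3*9 = -33
b(7) = (-33) - 3*6 = -51
b(8) = (-51) - 3*(-6) = -33
b(9) = (-33) - 3*(-33) = 66

66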